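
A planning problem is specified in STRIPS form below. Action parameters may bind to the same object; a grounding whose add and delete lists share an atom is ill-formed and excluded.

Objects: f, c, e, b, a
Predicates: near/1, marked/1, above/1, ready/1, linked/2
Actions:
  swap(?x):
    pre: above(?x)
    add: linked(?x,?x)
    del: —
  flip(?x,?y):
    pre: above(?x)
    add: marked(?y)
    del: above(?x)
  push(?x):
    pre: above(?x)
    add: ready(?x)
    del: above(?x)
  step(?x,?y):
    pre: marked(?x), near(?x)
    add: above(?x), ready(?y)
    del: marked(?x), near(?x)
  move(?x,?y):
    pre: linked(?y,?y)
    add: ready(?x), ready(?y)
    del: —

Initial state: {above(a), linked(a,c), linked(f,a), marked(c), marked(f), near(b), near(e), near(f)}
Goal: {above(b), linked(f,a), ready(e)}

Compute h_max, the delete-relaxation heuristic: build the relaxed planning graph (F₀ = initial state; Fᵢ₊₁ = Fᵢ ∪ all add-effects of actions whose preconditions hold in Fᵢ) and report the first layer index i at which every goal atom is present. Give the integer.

2

F0 = init (8 atoms)
F1 = F0 ∪ {above(f), linked(a,a), marked(a), marked(b), marked(e), ready(a), ready(b), ready(c), ready(e), ready(f)}  (18 atoms)
F2 = F1 ∪ {above(b), above(e), linked(f,f)}  (21 atoms)
goal ⊆ F2  ⇒  h_max = 2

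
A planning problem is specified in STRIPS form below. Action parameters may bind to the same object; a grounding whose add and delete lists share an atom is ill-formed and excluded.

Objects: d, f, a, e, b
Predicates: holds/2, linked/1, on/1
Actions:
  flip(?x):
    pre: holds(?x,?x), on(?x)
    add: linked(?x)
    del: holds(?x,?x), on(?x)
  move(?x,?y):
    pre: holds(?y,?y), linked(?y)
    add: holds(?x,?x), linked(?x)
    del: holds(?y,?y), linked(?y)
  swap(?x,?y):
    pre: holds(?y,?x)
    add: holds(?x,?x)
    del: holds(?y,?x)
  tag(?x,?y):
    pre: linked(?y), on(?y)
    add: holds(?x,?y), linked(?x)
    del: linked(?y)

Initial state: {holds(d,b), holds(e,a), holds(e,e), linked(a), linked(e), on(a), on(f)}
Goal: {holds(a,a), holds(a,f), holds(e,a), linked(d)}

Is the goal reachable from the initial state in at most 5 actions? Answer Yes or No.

Yes

1. move(d,e)  →  {holds(d,b), holds(d,d), holds(e,a), linked(a), linked(d), on(a), on(f)}
2. tag(f,a)  →  {holds(d,b), holds(d,d), holds(e,a), holds(f,a), linked(d), linked(f), on(a), on(f)}
3. swap(a,f)  →  {holds(a,a), holds(d,b), holds(d,d), holds(e,a), linked(d), linked(f), on(a), on(f)}
4. tag(a,f)  →  {holds(a,a), holds(a,f), holds(d,b), holds(d,d), holds(e,a), linked(a), linked(d), on(a), on(f)}
optimal plan length = 4; 4 ≤ 5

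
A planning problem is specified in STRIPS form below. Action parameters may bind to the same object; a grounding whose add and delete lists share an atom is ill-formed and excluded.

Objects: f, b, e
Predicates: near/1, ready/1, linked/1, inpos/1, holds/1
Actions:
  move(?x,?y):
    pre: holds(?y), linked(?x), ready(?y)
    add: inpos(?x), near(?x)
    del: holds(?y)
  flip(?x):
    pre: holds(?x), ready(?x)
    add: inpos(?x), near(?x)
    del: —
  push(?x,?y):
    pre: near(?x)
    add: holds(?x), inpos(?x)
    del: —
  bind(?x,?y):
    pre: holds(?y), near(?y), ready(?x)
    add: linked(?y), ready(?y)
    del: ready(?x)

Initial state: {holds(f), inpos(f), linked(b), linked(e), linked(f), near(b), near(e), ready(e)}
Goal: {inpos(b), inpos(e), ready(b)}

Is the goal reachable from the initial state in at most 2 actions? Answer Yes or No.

No

1. push(b,f)  →  {holds(b), holds(f), inpos(b), inpos(f), linked(b), linked(e), linked(f), near(b), near(e), ready(e)}
2. push(e,f)  →  {holds(b), holds(e), holds(f), inpos(b), inpos(e), inpos(f), linked(b), linked(e), linked(f), near(b), near(e), ready(e)}
3. bind(e,b)  →  {holds(b), holds(e), holds(f), inpos(b), inpos(e), inpos(f), linked(b), linked(e), linked(f), near(b), near(e), ready(b)}
optimal plan length = 3; 3 > 2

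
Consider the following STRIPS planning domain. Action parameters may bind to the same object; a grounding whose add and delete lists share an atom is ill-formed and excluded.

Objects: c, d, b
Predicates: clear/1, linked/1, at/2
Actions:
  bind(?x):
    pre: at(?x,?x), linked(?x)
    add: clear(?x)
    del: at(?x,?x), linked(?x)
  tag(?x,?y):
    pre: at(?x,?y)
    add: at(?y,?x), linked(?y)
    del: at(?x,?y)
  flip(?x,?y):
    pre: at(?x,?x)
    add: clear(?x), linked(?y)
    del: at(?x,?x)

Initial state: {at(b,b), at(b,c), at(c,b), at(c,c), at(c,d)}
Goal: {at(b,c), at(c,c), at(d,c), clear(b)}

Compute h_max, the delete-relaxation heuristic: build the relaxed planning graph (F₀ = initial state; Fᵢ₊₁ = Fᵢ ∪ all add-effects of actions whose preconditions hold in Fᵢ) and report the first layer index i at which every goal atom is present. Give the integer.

1

F0 = init (5 atoms)
F1 = F0 ∪ {at(d,c), clear(b), clear(c), linked(b), linked(c), linked(d)}  (11 atoms)
goal ⊆ F1  ⇒  h_max = 1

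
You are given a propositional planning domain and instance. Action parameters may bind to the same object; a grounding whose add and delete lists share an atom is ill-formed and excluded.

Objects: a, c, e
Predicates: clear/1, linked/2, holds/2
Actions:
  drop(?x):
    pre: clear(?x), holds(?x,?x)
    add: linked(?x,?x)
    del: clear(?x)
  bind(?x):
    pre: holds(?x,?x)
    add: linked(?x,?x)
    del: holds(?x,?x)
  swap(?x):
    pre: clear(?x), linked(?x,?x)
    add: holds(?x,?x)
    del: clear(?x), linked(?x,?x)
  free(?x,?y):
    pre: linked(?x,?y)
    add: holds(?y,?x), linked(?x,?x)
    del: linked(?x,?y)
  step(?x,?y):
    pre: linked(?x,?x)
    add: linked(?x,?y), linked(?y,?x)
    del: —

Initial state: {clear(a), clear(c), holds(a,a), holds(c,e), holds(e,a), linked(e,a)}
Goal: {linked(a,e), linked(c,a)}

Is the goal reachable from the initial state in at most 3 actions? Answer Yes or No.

Yes

1. drop(a)  →  {clear(c), holds(a,a), holds(c,e), holds(e,a), linked(a,a), linked(e,a)}
2. step(a,c)  →  {clear(c), holds(a,a), holds(c,e), holds(e,a), linked(a,a), linked(a,c), linked(c,a), linked(e,a)}
3. step(a,e)  →  {clear(c), holds(a,a), holds(c,e), holds(e,a), linked(a,a), linked(a,c), linked(a,e), linked(c,a), linked(e,a)}
optimal plan length = 3; 3 ≤ 3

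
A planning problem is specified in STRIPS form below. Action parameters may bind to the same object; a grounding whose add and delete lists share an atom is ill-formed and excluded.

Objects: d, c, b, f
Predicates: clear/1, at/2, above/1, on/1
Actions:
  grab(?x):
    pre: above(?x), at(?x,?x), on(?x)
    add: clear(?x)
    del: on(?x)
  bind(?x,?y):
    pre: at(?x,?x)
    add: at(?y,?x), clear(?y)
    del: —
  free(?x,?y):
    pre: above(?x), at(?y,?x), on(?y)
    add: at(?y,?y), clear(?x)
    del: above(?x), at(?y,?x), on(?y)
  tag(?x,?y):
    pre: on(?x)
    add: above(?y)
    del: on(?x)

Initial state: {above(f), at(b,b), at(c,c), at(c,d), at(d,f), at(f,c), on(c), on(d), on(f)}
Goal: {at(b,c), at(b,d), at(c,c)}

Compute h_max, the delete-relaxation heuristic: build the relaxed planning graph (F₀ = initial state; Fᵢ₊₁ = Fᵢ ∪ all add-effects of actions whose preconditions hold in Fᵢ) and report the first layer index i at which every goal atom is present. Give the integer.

2

F0 = init (9 atoms)
F1 = F0 ∪ {above(b), above(c), above(d), at(b,c), at(c,b), at(d,b), at(d,c), at(d,d), at(f,b), clear(b), clear(c), clear(d), clear(f)}  (22 atoms)
F2 = F1 ∪ {at(b,d), at(f,d), at(f,f)}  (25 atoms)
goal ⊆ F2  ⇒  h_max = 2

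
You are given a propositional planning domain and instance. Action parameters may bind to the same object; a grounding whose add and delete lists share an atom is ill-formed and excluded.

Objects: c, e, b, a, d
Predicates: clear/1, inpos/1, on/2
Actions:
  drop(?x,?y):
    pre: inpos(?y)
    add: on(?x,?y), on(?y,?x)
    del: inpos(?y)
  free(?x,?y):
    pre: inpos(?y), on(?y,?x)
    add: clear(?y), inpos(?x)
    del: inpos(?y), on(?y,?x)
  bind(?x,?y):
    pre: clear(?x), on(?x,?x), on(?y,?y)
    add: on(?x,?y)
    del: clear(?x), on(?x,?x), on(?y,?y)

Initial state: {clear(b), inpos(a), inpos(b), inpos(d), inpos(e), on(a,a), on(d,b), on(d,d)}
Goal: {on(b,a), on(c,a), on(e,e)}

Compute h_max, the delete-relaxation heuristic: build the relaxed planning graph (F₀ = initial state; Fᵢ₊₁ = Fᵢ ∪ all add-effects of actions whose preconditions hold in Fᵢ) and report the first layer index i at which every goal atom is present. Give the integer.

F0 = init (8 atoms)
F1 = F0 ∪ {clear(d), on(a,b), on(a,c), on(a,d), on(a,e), on(b,a), on(b,b), on(b,c), on(b,d), on(b,e), on(c,a), on(c,b), on(c,d), on(c,e), on(d,a), on(d,c), on(d,e), on(e,a), on(e,b), on(e,c), on(e,d), on(e,e)}  (30 atoms)
goal ⊆ F1  ⇒  h_max = 1

1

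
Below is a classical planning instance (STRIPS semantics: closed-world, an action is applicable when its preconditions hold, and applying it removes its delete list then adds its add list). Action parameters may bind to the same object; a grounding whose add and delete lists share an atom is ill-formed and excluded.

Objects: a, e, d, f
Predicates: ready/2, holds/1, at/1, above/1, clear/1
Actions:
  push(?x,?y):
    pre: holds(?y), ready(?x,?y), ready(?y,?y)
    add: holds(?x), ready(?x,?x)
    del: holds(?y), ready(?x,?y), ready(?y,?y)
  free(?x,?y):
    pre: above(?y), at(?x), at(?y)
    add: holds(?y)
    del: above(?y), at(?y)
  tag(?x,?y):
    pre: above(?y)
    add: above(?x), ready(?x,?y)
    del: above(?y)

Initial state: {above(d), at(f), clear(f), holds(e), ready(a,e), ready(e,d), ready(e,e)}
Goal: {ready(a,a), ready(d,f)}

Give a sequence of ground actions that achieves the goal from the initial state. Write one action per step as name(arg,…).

1. push(a,e)  →  {above(d), at(f), clear(f), holds(a), ready(a,a), ready(e,d)}
2. tag(f,d)  →  {above(f), at(f), clear(f), holds(a), ready(a,a), ready(e,d), ready(f,d)}
3. tag(d,f)  →  {above(d), at(f), clear(f), holds(a), ready(a,a), ready(d,f), ready(e,d), ready(f,d)}

push(a,e); tag(f,d); tag(d,f)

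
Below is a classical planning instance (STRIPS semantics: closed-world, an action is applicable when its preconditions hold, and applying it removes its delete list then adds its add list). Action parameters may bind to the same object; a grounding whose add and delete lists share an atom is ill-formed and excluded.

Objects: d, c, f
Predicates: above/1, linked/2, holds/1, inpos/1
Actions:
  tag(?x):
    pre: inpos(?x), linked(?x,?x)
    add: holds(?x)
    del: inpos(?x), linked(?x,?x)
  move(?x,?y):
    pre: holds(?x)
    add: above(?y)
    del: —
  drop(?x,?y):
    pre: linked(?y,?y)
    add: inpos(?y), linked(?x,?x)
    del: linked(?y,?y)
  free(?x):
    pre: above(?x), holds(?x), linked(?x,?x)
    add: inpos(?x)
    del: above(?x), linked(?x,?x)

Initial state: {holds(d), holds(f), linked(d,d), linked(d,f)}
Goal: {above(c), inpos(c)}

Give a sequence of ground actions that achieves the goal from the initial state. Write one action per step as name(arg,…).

move(d,c); drop(c,d); drop(d,c)

1. move(d,c)  →  {above(c), holds(d), holds(f), linked(d,d), linked(d,f)}
2. drop(c,d)  →  {above(c), holds(d), holds(f), inpos(d), linked(c,c), linked(d,f)}
3. drop(d,c)  →  {above(c), holds(d), holds(f), inpos(c), inpos(d), linked(d,d), linked(d,f)}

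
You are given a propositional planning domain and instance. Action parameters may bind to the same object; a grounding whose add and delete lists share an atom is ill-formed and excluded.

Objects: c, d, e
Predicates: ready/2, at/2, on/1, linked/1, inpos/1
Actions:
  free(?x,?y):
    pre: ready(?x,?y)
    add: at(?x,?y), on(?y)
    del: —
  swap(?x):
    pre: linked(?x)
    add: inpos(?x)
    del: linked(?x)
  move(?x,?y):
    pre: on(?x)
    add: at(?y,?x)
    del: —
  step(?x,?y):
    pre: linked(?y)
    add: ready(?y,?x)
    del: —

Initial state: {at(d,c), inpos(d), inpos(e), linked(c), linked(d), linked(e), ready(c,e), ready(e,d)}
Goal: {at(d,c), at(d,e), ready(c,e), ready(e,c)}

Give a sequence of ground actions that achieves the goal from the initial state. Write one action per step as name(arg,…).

1. free(c,e)  →  {at(c,e), at(d,c), inpos(d), inpos(e), linked(c), linked(d), linked(e), on(e), ready(c,e), ready(e,d)}
2. move(e,d)  →  {at(c,e), at(d,c), at(d,e), inpos(d), inpos(e), linked(c), linked(d), linked(e), on(e), ready(c,e), ready(e,d)}
3. step(c,e)  →  {at(c,e), at(d,c), at(d,e), inpos(d), inpos(e), linked(c), linked(d), linked(e), on(e), ready(c,e), ready(e,c), ready(e,d)}

free(c,e); move(e,d); step(c,e)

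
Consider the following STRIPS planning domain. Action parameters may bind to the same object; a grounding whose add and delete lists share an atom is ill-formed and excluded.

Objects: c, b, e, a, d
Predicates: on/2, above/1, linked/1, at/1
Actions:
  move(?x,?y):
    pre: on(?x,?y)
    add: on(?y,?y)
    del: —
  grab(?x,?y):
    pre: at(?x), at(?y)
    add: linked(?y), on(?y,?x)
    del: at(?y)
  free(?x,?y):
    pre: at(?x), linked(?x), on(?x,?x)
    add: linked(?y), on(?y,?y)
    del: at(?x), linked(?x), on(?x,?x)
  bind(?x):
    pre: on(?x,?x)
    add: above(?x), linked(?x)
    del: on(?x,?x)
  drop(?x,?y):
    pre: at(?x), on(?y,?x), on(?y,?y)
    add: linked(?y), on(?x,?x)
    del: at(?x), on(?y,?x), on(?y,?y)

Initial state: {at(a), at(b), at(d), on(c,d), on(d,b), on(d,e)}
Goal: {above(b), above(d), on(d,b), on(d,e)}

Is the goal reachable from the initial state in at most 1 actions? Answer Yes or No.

No

1. move(c,d)  →  {at(a), at(b), at(d), on(c,d), on(d,b), on(d,d), on(d,e)}
2. move(d,b)  →  {at(a), at(b), at(d), on(b,b), on(c,d), on(d,b), on(d,d), on(d,e)}
3. bind(b)  →  {above(b), at(a), at(b), at(d), linked(b), on(c,d), on(d,b), on(d,d), on(d,e)}
4. bind(d)  →  {above(b), above(d), at(a), at(b), at(d), linked(b), linked(d), on(c,d), on(d,b), on(d,e)}
optimal plan length = 4; 4 > 1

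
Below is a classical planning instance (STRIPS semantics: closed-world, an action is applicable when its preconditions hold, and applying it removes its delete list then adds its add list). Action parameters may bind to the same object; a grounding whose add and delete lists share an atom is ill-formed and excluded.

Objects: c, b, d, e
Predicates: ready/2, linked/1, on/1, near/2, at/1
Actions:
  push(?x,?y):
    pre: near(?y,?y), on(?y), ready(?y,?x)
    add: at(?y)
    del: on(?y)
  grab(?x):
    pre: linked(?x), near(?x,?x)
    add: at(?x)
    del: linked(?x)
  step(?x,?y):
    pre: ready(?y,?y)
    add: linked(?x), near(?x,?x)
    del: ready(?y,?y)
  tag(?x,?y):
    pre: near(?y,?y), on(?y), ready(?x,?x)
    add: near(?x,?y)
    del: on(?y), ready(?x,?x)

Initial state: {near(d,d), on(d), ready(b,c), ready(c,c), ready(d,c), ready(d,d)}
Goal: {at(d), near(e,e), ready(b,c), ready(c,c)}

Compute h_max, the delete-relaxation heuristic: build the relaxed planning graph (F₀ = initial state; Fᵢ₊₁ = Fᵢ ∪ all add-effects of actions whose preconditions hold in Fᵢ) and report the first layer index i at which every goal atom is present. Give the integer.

1

F0 = init (6 atoms)
F1 = F0 ∪ {at(d), linked(b), linked(c), linked(d), linked(e), near(b,b), near(c,c), near(c,d), near(e,e)}  (15 atoms)
goal ⊆ F1  ⇒  h_max = 1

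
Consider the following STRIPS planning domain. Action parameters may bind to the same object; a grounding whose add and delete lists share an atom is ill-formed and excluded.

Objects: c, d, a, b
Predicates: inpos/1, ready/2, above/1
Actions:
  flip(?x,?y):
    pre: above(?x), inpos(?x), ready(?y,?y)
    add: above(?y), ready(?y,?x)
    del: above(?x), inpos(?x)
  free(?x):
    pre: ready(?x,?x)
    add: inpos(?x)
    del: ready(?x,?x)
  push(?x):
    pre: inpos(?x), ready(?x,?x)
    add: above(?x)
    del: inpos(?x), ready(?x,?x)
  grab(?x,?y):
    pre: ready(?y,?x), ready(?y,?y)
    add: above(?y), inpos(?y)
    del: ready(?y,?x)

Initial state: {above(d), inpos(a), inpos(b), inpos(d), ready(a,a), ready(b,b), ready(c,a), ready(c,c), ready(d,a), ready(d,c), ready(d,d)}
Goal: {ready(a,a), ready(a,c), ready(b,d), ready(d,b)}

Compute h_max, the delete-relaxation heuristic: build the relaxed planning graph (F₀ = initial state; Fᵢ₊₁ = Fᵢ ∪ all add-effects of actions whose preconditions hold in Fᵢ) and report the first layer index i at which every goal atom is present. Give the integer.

2

F0 = init (11 atoms)
F1 = F0 ∪ {above(a), above(b), above(c), inpos(c), ready(a,d), ready(b,d), ready(c,d)}  (18 atoms)
F2 = F1 ∪ {ready(a,b), ready(a,c), ready(b,a), ready(b,c), ready(c,b), ready(d,b)}  (24 atoms)
goal ⊆ F2  ⇒  h_max = 2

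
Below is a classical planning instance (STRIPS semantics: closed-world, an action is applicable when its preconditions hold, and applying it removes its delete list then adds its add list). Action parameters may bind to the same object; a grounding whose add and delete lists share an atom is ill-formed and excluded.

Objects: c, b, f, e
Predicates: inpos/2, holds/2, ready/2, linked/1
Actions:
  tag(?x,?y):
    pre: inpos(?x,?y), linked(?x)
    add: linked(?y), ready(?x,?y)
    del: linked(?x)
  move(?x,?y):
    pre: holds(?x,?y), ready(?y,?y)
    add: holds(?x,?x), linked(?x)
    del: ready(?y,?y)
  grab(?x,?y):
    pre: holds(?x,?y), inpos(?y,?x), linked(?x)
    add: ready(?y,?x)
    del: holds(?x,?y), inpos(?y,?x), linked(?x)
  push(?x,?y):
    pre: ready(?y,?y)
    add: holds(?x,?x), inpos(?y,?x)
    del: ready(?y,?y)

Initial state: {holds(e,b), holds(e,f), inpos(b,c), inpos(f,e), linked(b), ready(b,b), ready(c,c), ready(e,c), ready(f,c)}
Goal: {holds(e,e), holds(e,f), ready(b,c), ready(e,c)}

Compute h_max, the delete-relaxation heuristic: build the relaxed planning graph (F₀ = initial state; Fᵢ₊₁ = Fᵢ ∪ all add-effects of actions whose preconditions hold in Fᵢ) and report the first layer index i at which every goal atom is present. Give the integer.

F0 = init (9 atoms)
F1 = F0 ∪ {holds(b,b), holds(c,c), holds(e,e), holds(f,f), inpos(b,b), inpos(b,e), inpos(b,f), inpos(c,b), inpos(c,c), inpos(c,e), inpos(c,f), linked(c), linked(e), ready(b,c)}  (23 atoms)
goal ⊆ F1  ⇒  h_max = 1

1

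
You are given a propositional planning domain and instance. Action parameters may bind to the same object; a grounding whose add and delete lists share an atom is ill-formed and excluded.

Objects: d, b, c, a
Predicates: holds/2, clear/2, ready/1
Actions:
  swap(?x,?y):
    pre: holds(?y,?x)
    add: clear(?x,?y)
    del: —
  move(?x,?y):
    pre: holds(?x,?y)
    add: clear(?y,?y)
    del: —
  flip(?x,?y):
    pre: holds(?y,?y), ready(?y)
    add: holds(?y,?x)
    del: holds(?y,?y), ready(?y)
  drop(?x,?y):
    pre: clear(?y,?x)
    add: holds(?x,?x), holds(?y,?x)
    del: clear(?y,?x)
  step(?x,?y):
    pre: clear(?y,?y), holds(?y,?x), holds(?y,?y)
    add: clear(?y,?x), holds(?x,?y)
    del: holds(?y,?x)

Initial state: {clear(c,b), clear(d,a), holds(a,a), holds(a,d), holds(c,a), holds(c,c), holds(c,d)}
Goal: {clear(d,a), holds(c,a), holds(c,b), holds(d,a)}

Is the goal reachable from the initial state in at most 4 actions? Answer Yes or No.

1. swap(a,a)  →  {clear(a,a), clear(c,b), clear(d,a), holds(a,a), holds(a,d), holds(c,a), holds(c,c), holds(c,d)}
2. drop(b,c)  →  {clear(a,a), clear(d,a), holds(a,a), holds(a,d), holds(b,b), holds(c,a), holds(c,b), holds(c,c), holds(c,d)}
3. step(d,a)  →  {clear(a,a), clear(a,d), clear(d,a), holds(a,a), holds(b,b), holds(c,a), holds(c,b), holds(c,c), holds(c,d), holds(d,a)}
optimal plan length = 3; 3 ≤ 4

Yes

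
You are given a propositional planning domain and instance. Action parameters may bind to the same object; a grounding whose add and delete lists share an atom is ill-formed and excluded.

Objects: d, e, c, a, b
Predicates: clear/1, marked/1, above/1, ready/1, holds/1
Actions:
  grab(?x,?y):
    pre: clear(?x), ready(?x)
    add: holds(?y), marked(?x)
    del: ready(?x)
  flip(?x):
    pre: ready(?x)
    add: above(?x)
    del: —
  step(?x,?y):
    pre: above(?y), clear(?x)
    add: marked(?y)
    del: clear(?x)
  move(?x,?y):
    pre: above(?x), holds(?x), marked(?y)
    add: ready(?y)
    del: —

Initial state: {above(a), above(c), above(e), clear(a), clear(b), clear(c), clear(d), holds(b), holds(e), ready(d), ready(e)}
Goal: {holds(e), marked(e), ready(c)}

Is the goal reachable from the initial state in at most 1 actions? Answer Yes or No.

1. step(d,e)  →  {above(a), above(c), above(e), clear(a), clear(b), clear(c), holds(b), holds(e), marked(e), ready(d), ready(e)}
2. step(c,c)  →  {above(a), above(c), above(e), clear(a), clear(b), holds(b), holds(e), marked(c), marked(e), ready(d), ready(e)}
3. move(e,c)  →  {above(a), above(c), above(e), clear(a), clear(b), holds(b), holds(e), marked(c), marked(e), ready(c), ready(d), ready(e)}
optimal plan length = 3; 3 > 1

No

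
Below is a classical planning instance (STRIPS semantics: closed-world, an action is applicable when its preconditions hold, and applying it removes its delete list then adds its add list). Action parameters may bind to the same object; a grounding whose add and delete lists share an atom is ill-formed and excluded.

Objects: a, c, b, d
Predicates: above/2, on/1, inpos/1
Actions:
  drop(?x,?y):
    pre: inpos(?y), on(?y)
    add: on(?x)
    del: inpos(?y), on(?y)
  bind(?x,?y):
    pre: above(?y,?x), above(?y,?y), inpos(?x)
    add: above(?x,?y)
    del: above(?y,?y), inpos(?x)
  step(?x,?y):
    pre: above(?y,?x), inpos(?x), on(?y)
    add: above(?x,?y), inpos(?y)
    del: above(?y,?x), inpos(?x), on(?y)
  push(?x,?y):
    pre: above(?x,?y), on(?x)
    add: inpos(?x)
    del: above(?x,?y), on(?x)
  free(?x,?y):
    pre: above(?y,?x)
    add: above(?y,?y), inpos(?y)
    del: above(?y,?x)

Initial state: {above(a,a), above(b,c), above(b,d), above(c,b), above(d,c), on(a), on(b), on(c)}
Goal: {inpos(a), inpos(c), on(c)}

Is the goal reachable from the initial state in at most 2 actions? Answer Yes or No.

Yes

1. push(a,a)  →  {above(b,c), above(b,d), above(c,b), above(d,c), inpos(a), on(b), on(c)}
2. free(b,c)  →  {above(b,c), above(b,d), above(c,c), above(d,c), inpos(a), inpos(c), on(b), on(c)}
optimal plan length = 2; 2 ≤ 2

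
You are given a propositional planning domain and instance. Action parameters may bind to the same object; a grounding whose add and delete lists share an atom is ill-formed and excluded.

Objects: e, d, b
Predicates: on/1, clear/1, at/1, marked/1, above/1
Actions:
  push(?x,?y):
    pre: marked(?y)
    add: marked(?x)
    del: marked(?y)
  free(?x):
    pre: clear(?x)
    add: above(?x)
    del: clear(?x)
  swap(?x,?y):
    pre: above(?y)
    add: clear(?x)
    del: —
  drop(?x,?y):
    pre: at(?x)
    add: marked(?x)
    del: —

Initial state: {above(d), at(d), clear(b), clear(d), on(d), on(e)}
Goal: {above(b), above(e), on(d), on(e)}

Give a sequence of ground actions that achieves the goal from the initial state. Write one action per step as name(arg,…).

free(b); swap(e,d); free(e)

1. free(b)  →  {above(b), above(d), at(d), clear(d), on(d), on(e)}
2. swap(e,d)  →  {above(b), above(d), at(d), clear(d), clear(e), on(d), on(e)}
3. free(e)  →  {above(b), above(d), above(e), at(d), clear(d), on(d), on(e)}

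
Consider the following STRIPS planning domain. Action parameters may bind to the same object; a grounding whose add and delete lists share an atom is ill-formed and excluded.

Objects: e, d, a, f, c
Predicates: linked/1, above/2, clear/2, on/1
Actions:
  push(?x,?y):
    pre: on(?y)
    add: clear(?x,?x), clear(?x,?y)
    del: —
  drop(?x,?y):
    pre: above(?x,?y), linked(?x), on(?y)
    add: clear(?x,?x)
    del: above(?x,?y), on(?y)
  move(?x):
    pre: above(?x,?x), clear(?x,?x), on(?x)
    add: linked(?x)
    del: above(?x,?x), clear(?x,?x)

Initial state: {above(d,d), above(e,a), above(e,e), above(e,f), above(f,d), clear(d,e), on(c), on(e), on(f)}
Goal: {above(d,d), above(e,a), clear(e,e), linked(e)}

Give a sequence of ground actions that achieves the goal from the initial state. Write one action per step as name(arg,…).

push(e,e); move(e); push(e,e)

1. push(e,e)  →  {above(d,d), above(e,a), above(e,e), above(e,f), above(f,d), clear(d,e), clear(e,e), on(c), on(e), on(f)}
2. move(e)  →  {above(d,d), above(e,a), above(e,f), above(f,d), clear(d,e), linked(e), on(c), on(e), on(f)}
3. push(e,e)  →  {above(d,d), above(e,a), above(e,f), above(f,d), clear(d,e), clear(e,e), linked(e), on(c), on(e), on(f)}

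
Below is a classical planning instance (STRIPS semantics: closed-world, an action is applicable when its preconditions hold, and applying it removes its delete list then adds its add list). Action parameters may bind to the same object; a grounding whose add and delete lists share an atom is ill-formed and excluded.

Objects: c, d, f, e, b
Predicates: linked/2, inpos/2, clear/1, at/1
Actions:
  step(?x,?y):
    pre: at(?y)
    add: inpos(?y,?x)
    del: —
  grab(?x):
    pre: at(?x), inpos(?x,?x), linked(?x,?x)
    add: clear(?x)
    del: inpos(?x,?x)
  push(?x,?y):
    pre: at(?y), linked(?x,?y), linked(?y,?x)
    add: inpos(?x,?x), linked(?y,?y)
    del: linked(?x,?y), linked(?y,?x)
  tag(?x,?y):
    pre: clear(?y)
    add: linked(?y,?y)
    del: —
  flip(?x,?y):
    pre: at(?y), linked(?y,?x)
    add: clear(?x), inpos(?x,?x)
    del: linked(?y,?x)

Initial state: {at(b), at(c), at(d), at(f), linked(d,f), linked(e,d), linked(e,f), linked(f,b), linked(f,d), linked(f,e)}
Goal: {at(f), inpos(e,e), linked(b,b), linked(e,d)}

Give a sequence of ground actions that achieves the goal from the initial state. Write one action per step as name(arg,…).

push(e,f); flip(b,f); tag(c,b)

1. push(e,f)  →  {at(b), at(c), at(d), at(f), inpos(e,e), linked(d,f), linked(e,d), linked(f,b), linked(f,d), linked(f,f)}
2. flip(b,f)  →  {at(b), at(c), at(d), at(f), clear(b), inpos(b,b), inpos(e,e), linked(d,f), linked(e,d), linked(f,d), linked(f,f)}
3. tag(c,b)  →  {at(b), at(c), at(d), at(f), clear(b), inpos(b,b), inpos(e,e), linked(b,b), linked(d,f), linked(e,d), linked(f,d), linked(f,f)}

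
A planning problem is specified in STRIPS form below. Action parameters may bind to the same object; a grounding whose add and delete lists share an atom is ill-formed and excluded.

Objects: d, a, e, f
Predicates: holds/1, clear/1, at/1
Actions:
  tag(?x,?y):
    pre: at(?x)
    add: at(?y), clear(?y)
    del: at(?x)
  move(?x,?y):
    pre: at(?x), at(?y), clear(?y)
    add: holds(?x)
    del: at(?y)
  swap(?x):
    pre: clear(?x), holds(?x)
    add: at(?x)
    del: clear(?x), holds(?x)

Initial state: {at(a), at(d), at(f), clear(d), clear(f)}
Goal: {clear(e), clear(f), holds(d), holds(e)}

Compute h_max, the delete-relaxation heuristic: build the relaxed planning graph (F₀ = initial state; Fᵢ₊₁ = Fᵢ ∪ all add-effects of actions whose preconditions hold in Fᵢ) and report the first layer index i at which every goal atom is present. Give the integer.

2

F0 = init (5 atoms)
F1 = F0 ∪ {at(e), clear(a), clear(e), holds(a), holds(d), holds(f)}  (11 atoms)
F2 = F1 ∪ {holds(e)}  (12 atoms)
goal ⊆ F2  ⇒  h_max = 2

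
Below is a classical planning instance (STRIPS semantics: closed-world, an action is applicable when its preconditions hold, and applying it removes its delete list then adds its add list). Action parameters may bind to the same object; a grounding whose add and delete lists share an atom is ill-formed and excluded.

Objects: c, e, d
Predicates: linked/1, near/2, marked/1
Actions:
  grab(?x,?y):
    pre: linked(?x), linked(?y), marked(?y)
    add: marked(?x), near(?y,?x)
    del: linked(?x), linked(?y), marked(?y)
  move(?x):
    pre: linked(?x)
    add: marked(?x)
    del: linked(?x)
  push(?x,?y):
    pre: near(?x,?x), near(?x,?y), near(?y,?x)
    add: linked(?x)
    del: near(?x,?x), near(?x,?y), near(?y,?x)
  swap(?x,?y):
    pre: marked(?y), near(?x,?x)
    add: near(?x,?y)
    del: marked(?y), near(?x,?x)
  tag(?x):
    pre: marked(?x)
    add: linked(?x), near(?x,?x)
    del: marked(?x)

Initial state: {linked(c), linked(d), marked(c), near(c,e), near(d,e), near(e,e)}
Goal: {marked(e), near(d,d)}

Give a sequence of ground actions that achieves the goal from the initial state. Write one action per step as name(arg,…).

1. grab(d,c)  →  {marked(d), near(c,d), near(c,e), near(d,e), near(e,e)}
2. push(e,e)  →  {linked(e), marked(d), near(c,d), near(c,e), near(d,e)}
3. move(e)  →  {marked(d), marked(e), near(c,d), near(c,e), near(d,e)}
4. tag(d)  →  {linked(d), marked(e), near(c,d), near(c,e), near(d,d), near(d,e)}

grab(d,c); push(e,e); move(e); tag(d)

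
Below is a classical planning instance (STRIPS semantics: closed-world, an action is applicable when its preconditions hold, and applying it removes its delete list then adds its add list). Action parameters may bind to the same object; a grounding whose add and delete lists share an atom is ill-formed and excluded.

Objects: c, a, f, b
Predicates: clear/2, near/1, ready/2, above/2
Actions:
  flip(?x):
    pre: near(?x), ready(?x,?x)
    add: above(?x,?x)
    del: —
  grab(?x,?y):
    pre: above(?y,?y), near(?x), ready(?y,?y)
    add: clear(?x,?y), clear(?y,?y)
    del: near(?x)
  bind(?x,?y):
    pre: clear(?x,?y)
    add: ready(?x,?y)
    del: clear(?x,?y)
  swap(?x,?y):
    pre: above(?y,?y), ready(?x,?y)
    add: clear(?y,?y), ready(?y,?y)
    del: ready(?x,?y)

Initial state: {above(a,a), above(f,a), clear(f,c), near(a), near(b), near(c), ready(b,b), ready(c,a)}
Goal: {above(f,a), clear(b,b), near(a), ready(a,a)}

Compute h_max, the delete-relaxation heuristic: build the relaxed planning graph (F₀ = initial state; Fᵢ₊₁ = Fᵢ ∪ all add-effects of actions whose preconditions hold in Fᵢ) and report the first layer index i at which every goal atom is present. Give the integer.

2

F0 = init (8 atoms)
F1 = F0 ∪ {above(b,b), clear(a,a), ready(a,a), ready(f,c)}  (12 atoms)
F2 = F1 ∪ {clear(a,b), clear(b,a), clear(b,b), clear(c,a), clear(c,b)}  (17 atoms)
goal ⊆ F2  ⇒  h_max = 2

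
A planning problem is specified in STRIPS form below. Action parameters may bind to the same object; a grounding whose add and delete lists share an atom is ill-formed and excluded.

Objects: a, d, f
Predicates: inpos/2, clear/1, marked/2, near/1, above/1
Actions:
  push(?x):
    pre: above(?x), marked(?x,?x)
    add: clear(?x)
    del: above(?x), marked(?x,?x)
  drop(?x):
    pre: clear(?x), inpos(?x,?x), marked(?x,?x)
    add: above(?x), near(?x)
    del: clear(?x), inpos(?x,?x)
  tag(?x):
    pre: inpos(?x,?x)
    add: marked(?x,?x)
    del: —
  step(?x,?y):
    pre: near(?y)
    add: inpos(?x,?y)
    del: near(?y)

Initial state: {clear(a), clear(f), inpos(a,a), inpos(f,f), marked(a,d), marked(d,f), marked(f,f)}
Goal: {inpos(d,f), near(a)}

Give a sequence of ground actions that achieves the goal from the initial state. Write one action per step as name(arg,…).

drop(f); tag(a); drop(a); step(d,f)

1. drop(f)  →  {above(f), clear(a), inpos(a,a), marked(a,d), marked(d,f), marked(f,f), near(f)}
2. tag(a)  →  {above(f), clear(a), inpos(a,a), marked(a,a), marked(a,d), marked(d,f), marked(f,f), near(f)}
3. drop(a)  →  {above(a), above(f), marked(a,a), marked(a,d), marked(d,f), marked(f,f), near(a), near(f)}
4. step(d,f)  →  {above(a), above(f), inpos(d,f), marked(a,a), marked(a,d), marked(d,f), marked(f,f), near(a)}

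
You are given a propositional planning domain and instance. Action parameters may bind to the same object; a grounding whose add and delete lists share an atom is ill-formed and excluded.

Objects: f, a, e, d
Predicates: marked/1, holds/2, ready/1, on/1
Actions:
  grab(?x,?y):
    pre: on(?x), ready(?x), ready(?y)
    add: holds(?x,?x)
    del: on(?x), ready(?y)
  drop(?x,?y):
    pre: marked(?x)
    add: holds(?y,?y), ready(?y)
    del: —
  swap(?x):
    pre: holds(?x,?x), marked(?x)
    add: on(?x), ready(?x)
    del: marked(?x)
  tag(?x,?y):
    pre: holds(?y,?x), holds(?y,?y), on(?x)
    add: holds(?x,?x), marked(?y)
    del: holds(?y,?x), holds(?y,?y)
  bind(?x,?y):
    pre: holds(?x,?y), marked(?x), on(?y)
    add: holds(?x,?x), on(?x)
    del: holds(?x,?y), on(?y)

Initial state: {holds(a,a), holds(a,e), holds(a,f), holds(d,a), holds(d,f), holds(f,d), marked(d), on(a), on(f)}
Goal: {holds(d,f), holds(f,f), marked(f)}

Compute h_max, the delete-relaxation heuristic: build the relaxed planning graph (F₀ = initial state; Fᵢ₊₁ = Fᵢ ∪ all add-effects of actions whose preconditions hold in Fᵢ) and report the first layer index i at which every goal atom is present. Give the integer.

F0 = init (9 atoms)
F1 = F0 ∪ {holds(d,d), holds(e,e), holds(f,f), marked(a), on(d), ready(a), ready(d), ready(e), ready(f)}  (18 atoms)
F2 = F1 ∪ {marked(f)}  (19 atoms)
goal ⊆ F2  ⇒  h_max = 2

2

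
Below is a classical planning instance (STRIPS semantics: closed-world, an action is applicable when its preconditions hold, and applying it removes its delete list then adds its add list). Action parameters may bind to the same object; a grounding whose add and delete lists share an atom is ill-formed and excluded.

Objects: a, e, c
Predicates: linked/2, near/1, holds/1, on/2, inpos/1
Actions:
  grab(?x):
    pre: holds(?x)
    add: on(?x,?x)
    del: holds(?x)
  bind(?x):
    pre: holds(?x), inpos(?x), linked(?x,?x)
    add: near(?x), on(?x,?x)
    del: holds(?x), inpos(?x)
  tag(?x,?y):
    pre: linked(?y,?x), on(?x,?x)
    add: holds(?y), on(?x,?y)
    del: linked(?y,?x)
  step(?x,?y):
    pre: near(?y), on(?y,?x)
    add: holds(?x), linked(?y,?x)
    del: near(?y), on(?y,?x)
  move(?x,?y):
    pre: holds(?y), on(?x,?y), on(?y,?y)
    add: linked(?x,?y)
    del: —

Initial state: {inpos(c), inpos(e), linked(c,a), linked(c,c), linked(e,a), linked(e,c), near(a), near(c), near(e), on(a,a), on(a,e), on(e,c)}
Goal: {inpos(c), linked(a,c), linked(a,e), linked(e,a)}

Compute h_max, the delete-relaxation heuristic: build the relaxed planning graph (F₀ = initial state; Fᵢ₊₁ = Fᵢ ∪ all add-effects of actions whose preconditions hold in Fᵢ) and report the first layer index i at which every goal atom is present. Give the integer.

2

F0 = init (12 atoms)
F1 = F0 ∪ {holds(a), holds(c), holds(e), linked(a,a), linked(a,e), on(a,c)}  (18 atoms)
F2 = F1 ∪ {linked(a,c), on(c,c), on(e,e)}  (21 atoms)
goal ⊆ F2  ⇒  h_max = 2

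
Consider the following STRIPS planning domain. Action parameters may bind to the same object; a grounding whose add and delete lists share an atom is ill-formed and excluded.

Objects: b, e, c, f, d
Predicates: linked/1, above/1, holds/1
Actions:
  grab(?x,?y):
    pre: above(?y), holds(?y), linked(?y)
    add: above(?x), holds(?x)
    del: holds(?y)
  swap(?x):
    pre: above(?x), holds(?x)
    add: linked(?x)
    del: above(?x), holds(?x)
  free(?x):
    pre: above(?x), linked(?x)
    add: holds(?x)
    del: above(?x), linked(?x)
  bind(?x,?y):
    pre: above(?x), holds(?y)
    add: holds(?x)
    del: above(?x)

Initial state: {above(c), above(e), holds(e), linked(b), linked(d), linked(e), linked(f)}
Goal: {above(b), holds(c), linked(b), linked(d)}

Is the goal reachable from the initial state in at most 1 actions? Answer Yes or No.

No

1. grab(b,e)  →  {above(b), above(c), above(e), holds(b), linked(b), linked(d), linked(e), linked(f)}
2. grab(c,b)  →  {above(b), above(c), above(e), holds(c), linked(b), linked(d), linked(e), linked(f)}
optimal plan length = 2; 2 > 1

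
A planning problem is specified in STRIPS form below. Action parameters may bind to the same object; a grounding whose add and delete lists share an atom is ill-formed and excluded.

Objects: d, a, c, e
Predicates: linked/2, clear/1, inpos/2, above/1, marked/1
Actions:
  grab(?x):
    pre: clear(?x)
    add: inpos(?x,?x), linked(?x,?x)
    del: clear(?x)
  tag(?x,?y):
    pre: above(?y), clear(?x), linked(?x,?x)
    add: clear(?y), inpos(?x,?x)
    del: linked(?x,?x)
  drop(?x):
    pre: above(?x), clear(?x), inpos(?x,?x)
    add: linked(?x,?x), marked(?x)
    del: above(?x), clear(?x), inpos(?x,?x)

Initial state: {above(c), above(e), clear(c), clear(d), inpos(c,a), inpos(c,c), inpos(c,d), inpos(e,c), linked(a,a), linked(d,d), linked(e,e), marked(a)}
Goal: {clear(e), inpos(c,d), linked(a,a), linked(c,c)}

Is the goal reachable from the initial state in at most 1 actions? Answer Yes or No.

No

1. grab(c)  →  {above(c), above(e), clear(d), inpos(c,a), inpos(c,c), inpos(c,d), inpos(e,c), linked(a,a), linked(c,c), linked(d,d), linked(e,e), marked(a)}
2. tag(d,e)  →  {above(c), above(e), clear(d), clear(e), inpos(c,a), inpos(c,c), inpos(c,d), inpos(d,d), inpos(e,c), linked(a,a), linked(c,c), linked(e,e), marked(a)}
optimal plan length = 2; 2 > 1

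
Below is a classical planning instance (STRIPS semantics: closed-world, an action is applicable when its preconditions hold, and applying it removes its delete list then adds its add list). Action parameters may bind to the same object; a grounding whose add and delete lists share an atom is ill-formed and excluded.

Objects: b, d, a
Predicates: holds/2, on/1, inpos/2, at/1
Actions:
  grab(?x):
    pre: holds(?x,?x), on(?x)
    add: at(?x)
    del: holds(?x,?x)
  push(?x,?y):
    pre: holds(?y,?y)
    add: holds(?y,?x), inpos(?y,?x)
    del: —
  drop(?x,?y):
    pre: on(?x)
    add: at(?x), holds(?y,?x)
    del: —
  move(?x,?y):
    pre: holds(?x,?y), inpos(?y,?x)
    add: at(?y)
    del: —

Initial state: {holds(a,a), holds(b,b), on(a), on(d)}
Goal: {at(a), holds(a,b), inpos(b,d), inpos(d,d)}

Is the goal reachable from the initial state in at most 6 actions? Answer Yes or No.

Yes

1. push(b,a)  →  {holds(a,a), holds(a,b), holds(b,b), inpos(a,b), on(a), on(d)}
2. grab(a)  →  {at(a), holds(a,b), holds(b,b), inpos(a,b), on(a), on(d)}
3. push(d,b)  →  {at(a), holds(a,b), holds(b,b), holds(b,d), inpos(a,b), inpos(b,d), on(a), on(d)}
4. drop(d,d)  →  {at(a), at(d), holds(a,b), holds(b,b), holds(b,d), holds(d,d), inpos(a,b), inpos(b,d), on(a), on(d)}
5. push(d,d)  →  {at(a), at(d), holds(a,b), holds(b,b), holds(b,d), holds(d,d), inpos(a,b), inpos(b,d), inpos(d,d), on(a), on(d)}
optimal plan length = 5; 5 ≤ 6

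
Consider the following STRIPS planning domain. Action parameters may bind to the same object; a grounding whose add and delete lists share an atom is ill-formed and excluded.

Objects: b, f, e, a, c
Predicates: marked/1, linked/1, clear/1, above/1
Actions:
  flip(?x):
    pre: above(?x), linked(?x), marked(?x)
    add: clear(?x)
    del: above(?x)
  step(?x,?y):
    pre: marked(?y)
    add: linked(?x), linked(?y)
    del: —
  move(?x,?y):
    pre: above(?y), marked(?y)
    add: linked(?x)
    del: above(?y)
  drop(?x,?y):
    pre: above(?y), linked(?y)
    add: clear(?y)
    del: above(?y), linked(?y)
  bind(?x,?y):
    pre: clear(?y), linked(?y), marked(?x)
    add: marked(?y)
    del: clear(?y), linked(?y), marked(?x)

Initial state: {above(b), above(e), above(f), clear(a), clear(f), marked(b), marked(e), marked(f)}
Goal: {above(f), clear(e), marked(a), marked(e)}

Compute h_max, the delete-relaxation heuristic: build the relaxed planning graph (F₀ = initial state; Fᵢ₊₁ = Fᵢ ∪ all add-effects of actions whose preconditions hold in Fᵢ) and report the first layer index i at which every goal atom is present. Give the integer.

F0 = init (8 atoms)
F1 = F0 ∪ {linked(a), linked(b), linked(c), linked(e), linked(f)}  (13 atoms)
F2 = F1 ∪ {clear(b), clear(e), marked(a)}  (16 atoms)
goal ⊆ F2  ⇒  h_max = 2

2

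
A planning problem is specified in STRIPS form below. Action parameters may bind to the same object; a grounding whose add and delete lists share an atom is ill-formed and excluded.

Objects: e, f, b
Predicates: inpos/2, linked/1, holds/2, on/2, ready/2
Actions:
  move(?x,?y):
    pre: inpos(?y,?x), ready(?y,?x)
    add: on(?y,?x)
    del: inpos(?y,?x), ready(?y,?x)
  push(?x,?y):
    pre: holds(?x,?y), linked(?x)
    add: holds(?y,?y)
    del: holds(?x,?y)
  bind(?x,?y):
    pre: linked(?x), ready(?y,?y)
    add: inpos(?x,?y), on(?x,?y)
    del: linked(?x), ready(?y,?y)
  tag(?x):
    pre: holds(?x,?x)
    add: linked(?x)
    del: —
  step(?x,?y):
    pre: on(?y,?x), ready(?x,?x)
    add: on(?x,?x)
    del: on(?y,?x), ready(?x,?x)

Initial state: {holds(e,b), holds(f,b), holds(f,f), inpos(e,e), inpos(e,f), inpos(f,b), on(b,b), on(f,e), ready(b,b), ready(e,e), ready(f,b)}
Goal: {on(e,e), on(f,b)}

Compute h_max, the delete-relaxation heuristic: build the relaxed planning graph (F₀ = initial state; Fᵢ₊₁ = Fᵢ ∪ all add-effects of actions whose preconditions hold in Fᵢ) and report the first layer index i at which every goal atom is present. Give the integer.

F0 = init (11 atoms)
F1 = F0 ∪ {linked(f), on(e,e), on(f,b)}  (14 atoms)
goal ⊆ F1  ⇒  h_max = 1

1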